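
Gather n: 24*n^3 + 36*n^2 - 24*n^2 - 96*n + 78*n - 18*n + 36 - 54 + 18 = 24*n^3 + 12*n^2 - 36*n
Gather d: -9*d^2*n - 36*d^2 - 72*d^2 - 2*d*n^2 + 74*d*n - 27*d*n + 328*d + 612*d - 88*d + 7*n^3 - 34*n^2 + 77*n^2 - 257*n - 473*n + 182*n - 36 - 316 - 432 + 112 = d^2*(-9*n - 108) + d*(-2*n^2 + 47*n + 852) + 7*n^3 + 43*n^2 - 548*n - 672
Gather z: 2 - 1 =1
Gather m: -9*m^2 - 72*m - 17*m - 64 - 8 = -9*m^2 - 89*m - 72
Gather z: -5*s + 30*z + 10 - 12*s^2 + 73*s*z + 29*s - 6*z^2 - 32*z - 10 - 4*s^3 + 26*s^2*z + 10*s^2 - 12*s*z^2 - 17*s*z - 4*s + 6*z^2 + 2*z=-4*s^3 - 2*s^2 - 12*s*z^2 + 20*s + z*(26*s^2 + 56*s)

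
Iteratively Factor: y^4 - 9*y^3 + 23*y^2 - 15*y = (y - 5)*(y^3 - 4*y^2 + 3*y) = (y - 5)*(y - 3)*(y^2 - y) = y*(y - 5)*(y - 3)*(y - 1)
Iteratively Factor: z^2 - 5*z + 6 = (z - 3)*(z - 2)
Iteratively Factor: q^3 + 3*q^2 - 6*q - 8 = (q + 1)*(q^2 + 2*q - 8) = (q + 1)*(q + 4)*(q - 2)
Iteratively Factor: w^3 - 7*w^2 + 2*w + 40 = (w - 4)*(w^2 - 3*w - 10) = (w - 5)*(w - 4)*(w + 2)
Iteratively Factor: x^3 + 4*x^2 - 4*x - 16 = (x - 2)*(x^2 + 6*x + 8) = (x - 2)*(x + 2)*(x + 4)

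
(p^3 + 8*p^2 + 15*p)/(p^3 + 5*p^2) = (p + 3)/p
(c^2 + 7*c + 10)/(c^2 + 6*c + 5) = (c + 2)/(c + 1)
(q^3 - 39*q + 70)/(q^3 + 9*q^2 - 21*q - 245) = (q - 2)/(q + 7)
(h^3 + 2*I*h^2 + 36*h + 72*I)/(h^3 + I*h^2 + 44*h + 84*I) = (h - 6*I)/(h - 7*I)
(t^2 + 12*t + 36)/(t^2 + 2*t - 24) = (t + 6)/(t - 4)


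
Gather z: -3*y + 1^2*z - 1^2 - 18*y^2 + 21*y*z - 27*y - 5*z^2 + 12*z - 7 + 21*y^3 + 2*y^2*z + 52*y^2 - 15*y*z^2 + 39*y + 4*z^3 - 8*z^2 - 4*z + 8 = 21*y^3 + 34*y^2 + 9*y + 4*z^3 + z^2*(-15*y - 13) + z*(2*y^2 + 21*y + 9)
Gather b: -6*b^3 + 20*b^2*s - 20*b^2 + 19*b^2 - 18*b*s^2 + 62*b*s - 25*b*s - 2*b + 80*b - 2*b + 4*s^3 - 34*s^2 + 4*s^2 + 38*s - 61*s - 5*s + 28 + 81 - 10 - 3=-6*b^3 + b^2*(20*s - 1) + b*(-18*s^2 + 37*s + 76) + 4*s^3 - 30*s^2 - 28*s + 96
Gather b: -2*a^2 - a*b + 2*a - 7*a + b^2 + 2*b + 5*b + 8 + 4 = -2*a^2 - 5*a + b^2 + b*(7 - a) + 12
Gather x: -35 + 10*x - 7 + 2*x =12*x - 42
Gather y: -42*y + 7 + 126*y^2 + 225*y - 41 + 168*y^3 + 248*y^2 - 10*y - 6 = 168*y^3 + 374*y^2 + 173*y - 40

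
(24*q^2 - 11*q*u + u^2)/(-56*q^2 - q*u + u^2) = (-3*q + u)/(7*q + u)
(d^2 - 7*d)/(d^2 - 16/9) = 9*d*(d - 7)/(9*d^2 - 16)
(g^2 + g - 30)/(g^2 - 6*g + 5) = (g + 6)/(g - 1)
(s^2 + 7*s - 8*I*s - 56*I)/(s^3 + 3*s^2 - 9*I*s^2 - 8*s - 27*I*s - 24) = (s + 7)/(s^2 + s*(3 - I) - 3*I)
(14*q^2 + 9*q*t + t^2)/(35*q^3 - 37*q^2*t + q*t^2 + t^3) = (2*q + t)/(5*q^2 - 6*q*t + t^2)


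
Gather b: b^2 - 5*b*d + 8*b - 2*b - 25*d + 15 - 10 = b^2 + b*(6 - 5*d) - 25*d + 5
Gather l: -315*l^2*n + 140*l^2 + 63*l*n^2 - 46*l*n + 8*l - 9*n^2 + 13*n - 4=l^2*(140 - 315*n) + l*(63*n^2 - 46*n + 8) - 9*n^2 + 13*n - 4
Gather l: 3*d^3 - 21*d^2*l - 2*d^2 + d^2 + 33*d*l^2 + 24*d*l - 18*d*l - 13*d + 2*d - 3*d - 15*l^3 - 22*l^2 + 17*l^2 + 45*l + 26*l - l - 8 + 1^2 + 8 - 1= 3*d^3 - d^2 - 14*d - 15*l^3 + l^2*(33*d - 5) + l*(-21*d^2 + 6*d + 70)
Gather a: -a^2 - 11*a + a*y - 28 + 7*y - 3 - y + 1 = -a^2 + a*(y - 11) + 6*y - 30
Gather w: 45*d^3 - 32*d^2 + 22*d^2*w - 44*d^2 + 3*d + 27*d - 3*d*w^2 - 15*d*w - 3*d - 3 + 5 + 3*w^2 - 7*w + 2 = 45*d^3 - 76*d^2 + 27*d + w^2*(3 - 3*d) + w*(22*d^2 - 15*d - 7) + 4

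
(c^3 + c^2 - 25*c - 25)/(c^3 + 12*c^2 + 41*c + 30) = (c - 5)/(c + 6)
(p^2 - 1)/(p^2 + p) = (p - 1)/p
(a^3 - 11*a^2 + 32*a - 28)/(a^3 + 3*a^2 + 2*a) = (a^3 - 11*a^2 + 32*a - 28)/(a*(a^2 + 3*a + 2))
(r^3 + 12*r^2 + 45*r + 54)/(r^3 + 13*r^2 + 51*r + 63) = (r + 6)/(r + 7)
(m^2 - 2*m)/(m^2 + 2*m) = (m - 2)/(m + 2)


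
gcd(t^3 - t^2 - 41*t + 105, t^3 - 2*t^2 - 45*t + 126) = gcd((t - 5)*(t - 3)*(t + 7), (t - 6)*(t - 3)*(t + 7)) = t^2 + 4*t - 21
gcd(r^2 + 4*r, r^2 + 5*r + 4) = r + 4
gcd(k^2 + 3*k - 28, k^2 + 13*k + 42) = k + 7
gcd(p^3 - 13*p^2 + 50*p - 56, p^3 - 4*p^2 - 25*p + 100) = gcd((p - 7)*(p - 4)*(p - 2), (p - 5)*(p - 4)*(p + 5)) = p - 4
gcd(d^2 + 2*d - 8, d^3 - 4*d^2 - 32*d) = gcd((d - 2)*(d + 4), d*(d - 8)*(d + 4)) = d + 4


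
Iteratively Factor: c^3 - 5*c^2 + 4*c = (c - 4)*(c^2 - c) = c*(c - 4)*(c - 1)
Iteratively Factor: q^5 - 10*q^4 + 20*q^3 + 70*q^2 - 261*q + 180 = (q - 3)*(q^4 - 7*q^3 - q^2 + 67*q - 60) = (q - 3)*(q + 3)*(q^3 - 10*q^2 + 29*q - 20) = (q - 3)*(q - 1)*(q + 3)*(q^2 - 9*q + 20) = (q - 4)*(q - 3)*(q - 1)*(q + 3)*(q - 5)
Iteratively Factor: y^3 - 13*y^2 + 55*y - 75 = (y - 5)*(y^2 - 8*y + 15) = (y - 5)*(y - 3)*(y - 5)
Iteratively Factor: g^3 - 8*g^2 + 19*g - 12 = (g - 1)*(g^2 - 7*g + 12) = (g - 4)*(g - 1)*(g - 3)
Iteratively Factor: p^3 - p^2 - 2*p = (p - 2)*(p^2 + p) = (p - 2)*(p + 1)*(p)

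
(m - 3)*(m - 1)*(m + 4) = m^3 - 13*m + 12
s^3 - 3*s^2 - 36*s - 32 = (s - 8)*(s + 1)*(s + 4)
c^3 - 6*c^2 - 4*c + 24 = (c - 6)*(c - 2)*(c + 2)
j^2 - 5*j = j*(j - 5)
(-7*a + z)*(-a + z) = 7*a^2 - 8*a*z + z^2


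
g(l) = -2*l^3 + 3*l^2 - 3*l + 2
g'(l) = -6*l^2 + 6*l - 3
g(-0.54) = 4.81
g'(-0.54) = -7.99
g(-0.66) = 5.86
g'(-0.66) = -9.57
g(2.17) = -10.82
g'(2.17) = -18.23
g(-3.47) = 132.10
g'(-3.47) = -96.07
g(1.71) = -4.36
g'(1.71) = -10.28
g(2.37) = -14.88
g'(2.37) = -22.48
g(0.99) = 0.03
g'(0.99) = -2.94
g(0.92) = 0.22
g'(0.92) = -2.56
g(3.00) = -34.00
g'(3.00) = -39.00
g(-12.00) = 3926.00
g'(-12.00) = -939.00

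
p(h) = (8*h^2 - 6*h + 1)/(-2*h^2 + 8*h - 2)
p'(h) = (4*h - 8)*(8*h^2 - 6*h + 1)/(-2*h^2 + 8*h - 2)^2 + (16*h - 6)/(-2*h^2 + 8*h - 2)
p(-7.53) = -2.85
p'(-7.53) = 0.10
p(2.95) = 12.62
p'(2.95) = 21.25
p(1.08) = 0.89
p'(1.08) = 1.85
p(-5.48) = -2.59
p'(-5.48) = 0.15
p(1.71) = 2.42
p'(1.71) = 3.18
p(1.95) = 3.29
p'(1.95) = 4.09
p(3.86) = -105.57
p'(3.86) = 793.79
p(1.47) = 1.74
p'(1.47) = 2.54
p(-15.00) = -3.31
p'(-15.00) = 0.04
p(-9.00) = -2.98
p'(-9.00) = 0.08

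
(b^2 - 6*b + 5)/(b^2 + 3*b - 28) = (b^2 - 6*b + 5)/(b^2 + 3*b - 28)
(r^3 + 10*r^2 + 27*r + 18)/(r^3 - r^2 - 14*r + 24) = (r^3 + 10*r^2 + 27*r + 18)/(r^3 - r^2 - 14*r + 24)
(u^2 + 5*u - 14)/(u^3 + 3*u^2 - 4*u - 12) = (u + 7)/(u^2 + 5*u + 6)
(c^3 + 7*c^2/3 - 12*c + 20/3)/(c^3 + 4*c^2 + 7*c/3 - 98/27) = 9*(c^2 + 3*c - 10)/(9*c^2 + 42*c + 49)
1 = 1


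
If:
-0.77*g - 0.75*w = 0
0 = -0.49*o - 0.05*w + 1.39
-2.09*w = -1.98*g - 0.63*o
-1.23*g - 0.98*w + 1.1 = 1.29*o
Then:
No Solution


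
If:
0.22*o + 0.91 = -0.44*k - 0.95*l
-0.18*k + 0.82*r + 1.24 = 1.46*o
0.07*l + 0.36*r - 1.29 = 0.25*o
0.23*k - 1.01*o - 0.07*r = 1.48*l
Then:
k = 2.50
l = -3.22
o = 4.76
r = 7.52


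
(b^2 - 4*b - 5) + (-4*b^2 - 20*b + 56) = -3*b^2 - 24*b + 51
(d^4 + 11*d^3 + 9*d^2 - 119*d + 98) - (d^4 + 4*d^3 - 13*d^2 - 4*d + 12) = 7*d^3 + 22*d^2 - 115*d + 86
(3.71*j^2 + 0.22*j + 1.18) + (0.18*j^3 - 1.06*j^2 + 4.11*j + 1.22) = 0.18*j^3 + 2.65*j^2 + 4.33*j + 2.4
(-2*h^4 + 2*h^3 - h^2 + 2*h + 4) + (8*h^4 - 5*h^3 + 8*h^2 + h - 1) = 6*h^4 - 3*h^3 + 7*h^2 + 3*h + 3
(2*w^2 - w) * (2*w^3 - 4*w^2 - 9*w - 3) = 4*w^5 - 10*w^4 - 14*w^3 + 3*w^2 + 3*w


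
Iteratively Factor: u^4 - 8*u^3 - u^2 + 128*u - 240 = (u - 3)*(u^3 - 5*u^2 - 16*u + 80) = (u - 4)*(u - 3)*(u^2 - u - 20) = (u - 5)*(u - 4)*(u - 3)*(u + 4)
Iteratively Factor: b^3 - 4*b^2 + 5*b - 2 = (b - 2)*(b^2 - 2*b + 1) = (b - 2)*(b - 1)*(b - 1)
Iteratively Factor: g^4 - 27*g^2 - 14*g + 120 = (g - 2)*(g^3 + 2*g^2 - 23*g - 60) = (g - 5)*(g - 2)*(g^2 + 7*g + 12) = (g - 5)*(g - 2)*(g + 4)*(g + 3)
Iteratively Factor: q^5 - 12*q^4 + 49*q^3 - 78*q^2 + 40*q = (q - 2)*(q^4 - 10*q^3 + 29*q^2 - 20*q) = (q - 5)*(q - 2)*(q^3 - 5*q^2 + 4*q) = (q - 5)*(q - 2)*(q - 1)*(q^2 - 4*q) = (q - 5)*(q - 4)*(q - 2)*(q - 1)*(q)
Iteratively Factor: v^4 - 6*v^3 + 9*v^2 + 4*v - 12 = (v + 1)*(v^3 - 7*v^2 + 16*v - 12) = (v - 3)*(v + 1)*(v^2 - 4*v + 4) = (v - 3)*(v - 2)*(v + 1)*(v - 2)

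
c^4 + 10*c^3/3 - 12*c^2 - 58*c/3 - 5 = (c - 3)*(c + 1/3)*(c + 1)*(c + 5)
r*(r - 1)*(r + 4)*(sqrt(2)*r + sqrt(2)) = sqrt(2)*r^4 + 4*sqrt(2)*r^3 - sqrt(2)*r^2 - 4*sqrt(2)*r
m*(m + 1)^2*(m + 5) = m^4 + 7*m^3 + 11*m^2 + 5*m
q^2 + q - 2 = (q - 1)*(q + 2)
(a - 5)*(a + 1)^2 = a^3 - 3*a^2 - 9*a - 5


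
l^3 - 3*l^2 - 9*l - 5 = (l - 5)*(l + 1)^2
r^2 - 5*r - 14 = (r - 7)*(r + 2)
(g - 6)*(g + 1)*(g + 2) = g^3 - 3*g^2 - 16*g - 12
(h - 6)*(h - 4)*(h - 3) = h^3 - 13*h^2 + 54*h - 72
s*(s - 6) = s^2 - 6*s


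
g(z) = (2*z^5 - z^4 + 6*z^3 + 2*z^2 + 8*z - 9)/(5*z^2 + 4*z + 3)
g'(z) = (-10*z - 4)*(2*z^5 - z^4 + 6*z^3 + 2*z^2 + 8*z - 9)/(5*z^2 + 4*z + 3)^2 + (10*z^4 - 4*z^3 + 18*z^2 + 4*z + 8)/(5*z^2 + 4*z + 3)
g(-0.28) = -4.94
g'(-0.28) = 6.32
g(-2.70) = -16.55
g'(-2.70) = 12.49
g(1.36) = 1.50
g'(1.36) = 2.51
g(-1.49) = -6.87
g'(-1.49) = 3.64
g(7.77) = 166.65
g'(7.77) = 65.73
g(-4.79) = -63.21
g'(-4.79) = 33.79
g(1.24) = 1.21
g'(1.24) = 2.35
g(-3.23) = -24.34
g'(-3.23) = 16.98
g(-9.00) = -346.65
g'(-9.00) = 107.92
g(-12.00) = -783.09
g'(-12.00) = 186.65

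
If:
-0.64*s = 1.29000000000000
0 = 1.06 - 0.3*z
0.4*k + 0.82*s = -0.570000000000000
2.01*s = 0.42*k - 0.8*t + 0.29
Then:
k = 2.71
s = -2.02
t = 6.85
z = 3.53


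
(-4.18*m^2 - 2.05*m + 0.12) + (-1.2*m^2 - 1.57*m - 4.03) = -5.38*m^2 - 3.62*m - 3.91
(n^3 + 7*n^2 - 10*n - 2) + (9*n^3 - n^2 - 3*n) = 10*n^3 + 6*n^2 - 13*n - 2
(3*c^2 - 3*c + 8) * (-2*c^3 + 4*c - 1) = -6*c^5 + 6*c^4 - 4*c^3 - 15*c^2 + 35*c - 8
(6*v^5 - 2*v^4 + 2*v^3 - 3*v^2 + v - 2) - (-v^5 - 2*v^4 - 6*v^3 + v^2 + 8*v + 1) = 7*v^5 + 8*v^3 - 4*v^2 - 7*v - 3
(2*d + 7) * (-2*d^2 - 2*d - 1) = -4*d^3 - 18*d^2 - 16*d - 7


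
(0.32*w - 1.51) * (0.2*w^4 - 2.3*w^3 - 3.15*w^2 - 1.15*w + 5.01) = 0.064*w^5 - 1.038*w^4 + 2.465*w^3 + 4.3885*w^2 + 3.3397*w - 7.5651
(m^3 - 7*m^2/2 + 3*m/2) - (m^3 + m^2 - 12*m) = -9*m^2/2 + 27*m/2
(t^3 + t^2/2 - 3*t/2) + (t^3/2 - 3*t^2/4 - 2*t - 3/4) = 3*t^3/2 - t^2/4 - 7*t/2 - 3/4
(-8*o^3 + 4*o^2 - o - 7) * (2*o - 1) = -16*o^4 + 16*o^3 - 6*o^2 - 13*o + 7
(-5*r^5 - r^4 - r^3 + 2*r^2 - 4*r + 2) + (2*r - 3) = -5*r^5 - r^4 - r^3 + 2*r^2 - 2*r - 1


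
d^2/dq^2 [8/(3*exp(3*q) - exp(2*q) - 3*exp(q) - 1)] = 8*((-27*exp(2*q) + 4*exp(q) + 3)*(-3*exp(3*q) + exp(2*q) + 3*exp(q) + 1) - 2*(-9*exp(2*q) + 2*exp(q) + 3)^2*exp(q))*exp(q)/(-3*exp(3*q) + exp(2*q) + 3*exp(q) + 1)^3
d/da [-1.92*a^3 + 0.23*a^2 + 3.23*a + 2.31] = -5.76*a^2 + 0.46*a + 3.23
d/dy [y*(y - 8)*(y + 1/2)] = 3*y^2 - 15*y - 4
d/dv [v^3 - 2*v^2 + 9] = v*(3*v - 4)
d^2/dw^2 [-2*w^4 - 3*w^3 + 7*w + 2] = 6*w*(-4*w - 3)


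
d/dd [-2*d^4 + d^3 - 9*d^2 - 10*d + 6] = -8*d^3 + 3*d^2 - 18*d - 10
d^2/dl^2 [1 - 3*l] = 0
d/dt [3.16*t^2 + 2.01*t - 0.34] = 6.32*t + 2.01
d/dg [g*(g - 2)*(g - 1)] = 3*g^2 - 6*g + 2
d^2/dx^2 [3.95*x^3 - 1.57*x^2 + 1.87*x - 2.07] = 23.7*x - 3.14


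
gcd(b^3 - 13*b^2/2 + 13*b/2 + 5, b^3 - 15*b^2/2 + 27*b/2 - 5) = b^2 - 7*b + 10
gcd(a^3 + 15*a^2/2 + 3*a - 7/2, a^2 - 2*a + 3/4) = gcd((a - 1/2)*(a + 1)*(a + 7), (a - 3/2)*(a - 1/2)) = a - 1/2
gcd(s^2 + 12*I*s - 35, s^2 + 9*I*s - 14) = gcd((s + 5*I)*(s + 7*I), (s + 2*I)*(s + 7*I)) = s + 7*I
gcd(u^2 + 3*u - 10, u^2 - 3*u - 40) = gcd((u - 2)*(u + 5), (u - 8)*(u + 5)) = u + 5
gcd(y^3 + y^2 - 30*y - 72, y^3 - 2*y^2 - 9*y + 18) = y + 3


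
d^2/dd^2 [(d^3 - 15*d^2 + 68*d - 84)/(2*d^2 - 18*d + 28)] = 0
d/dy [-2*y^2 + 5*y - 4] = 5 - 4*y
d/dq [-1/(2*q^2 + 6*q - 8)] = (q + 3/2)/(q^2 + 3*q - 4)^2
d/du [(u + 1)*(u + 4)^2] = 3*(u + 2)*(u + 4)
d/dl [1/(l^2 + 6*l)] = 2*(-l - 3)/(l^2*(l + 6)^2)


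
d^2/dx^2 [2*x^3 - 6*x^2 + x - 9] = 12*x - 12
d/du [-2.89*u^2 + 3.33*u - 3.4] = 3.33 - 5.78*u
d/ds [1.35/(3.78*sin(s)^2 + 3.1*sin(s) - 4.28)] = -(10.206*sin(s) + 4.185)*cos(s)/(3.78*sin(s)^2 + 3.1*sin(s) - 4.28)^2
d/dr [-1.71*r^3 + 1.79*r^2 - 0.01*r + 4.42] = -5.13*r^2 + 3.58*r - 0.01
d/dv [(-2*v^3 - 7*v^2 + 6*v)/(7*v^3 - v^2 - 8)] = (51*v^4 - 84*v^3 + 54*v^2 + 112*v - 48)/(49*v^6 - 14*v^5 + v^4 - 112*v^3 + 16*v^2 + 64)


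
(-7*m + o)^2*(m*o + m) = 49*m^3*o + 49*m^3 - 14*m^2*o^2 - 14*m^2*o + m*o^3 + m*o^2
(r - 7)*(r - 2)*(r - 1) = r^3 - 10*r^2 + 23*r - 14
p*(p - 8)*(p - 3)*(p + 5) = p^4 - 6*p^3 - 31*p^2 + 120*p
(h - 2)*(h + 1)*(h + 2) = h^3 + h^2 - 4*h - 4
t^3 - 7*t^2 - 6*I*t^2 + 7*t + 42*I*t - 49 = (t - 7)*(t - 7*I)*(t + I)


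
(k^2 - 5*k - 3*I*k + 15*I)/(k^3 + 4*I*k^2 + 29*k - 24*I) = (k - 5)/(k^2 + 7*I*k + 8)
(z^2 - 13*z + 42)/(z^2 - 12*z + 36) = (z - 7)/(z - 6)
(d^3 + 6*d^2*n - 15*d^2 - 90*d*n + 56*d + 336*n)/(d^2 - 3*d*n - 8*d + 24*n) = (d^2 + 6*d*n - 7*d - 42*n)/(d - 3*n)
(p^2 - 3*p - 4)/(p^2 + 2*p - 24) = (p + 1)/(p + 6)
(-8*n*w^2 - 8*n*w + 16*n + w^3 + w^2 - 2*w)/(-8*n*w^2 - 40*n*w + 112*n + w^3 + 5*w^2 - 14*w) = (w^2 + w - 2)/(w^2 + 5*w - 14)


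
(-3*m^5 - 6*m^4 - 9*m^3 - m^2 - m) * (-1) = 3*m^5 + 6*m^4 + 9*m^3 + m^2 + m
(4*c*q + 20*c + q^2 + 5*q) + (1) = 4*c*q + 20*c + q^2 + 5*q + 1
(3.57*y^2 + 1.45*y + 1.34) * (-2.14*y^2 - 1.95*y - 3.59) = -7.6398*y^4 - 10.0645*y^3 - 18.5114*y^2 - 7.8185*y - 4.8106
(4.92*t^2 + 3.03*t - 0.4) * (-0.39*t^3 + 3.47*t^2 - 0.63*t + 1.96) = -1.9188*t^5 + 15.8907*t^4 + 7.5705*t^3 + 6.3463*t^2 + 6.1908*t - 0.784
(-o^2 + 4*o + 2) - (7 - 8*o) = -o^2 + 12*o - 5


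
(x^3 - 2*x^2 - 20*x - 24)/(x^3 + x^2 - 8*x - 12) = (x - 6)/(x - 3)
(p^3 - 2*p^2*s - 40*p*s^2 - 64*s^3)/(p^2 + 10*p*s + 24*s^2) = (p^2 - 6*p*s - 16*s^2)/(p + 6*s)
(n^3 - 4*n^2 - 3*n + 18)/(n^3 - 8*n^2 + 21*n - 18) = (n + 2)/(n - 2)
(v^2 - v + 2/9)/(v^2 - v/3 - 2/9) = (3*v - 1)/(3*v + 1)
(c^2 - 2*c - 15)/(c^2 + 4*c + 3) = (c - 5)/(c + 1)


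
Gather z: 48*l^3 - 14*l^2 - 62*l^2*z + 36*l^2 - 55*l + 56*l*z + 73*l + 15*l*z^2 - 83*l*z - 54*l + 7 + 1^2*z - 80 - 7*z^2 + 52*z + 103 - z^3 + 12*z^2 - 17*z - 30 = 48*l^3 + 22*l^2 - 36*l - z^3 + z^2*(15*l + 5) + z*(-62*l^2 - 27*l + 36)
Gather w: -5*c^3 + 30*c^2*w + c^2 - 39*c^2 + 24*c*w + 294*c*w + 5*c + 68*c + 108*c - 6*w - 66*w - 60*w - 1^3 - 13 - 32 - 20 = -5*c^3 - 38*c^2 + 181*c + w*(30*c^2 + 318*c - 132) - 66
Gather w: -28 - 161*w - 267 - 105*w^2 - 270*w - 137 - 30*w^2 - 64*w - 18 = -135*w^2 - 495*w - 450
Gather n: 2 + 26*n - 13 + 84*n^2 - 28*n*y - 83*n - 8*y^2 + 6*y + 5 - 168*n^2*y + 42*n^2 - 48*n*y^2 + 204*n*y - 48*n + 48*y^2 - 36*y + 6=n^2*(126 - 168*y) + n*(-48*y^2 + 176*y - 105) + 40*y^2 - 30*y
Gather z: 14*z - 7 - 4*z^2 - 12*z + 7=-4*z^2 + 2*z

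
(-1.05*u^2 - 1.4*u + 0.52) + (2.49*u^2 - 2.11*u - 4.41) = 1.44*u^2 - 3.51*u - 3.89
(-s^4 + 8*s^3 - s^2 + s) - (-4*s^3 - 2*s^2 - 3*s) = -s^4 + 12*s^3 + s^2 + 4*s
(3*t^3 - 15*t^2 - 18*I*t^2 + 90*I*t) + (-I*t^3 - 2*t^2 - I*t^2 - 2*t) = 3*t^3 - I*t^3 - 17*t^2 - 19*I*t^2 - 2*t + 90*I*t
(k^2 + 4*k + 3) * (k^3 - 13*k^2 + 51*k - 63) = k^5 - 9*k^4 + 2*k^3 + 102*k^2 - 99*k - 189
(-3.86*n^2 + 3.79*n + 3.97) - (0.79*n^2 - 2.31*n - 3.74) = -4.65*n^2 + 6.1*n + 7.71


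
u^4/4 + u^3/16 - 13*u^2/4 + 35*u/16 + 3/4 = (u/4 + 1)*(u - 3)*(u - 1)*(u + 1/4)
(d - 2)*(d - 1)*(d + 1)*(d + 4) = d^4 + 2*d^3 - 9*d^2 - 2*d + 8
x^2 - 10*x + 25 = (x - 5)^2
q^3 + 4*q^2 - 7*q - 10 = (q - 2)*(q + 1)*(q + 5)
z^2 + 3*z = z*(z + 3)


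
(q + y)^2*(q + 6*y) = q^3 + 8*q^2*y + 13*q*y^2 + 6*y^3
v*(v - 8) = v^2 - 8*v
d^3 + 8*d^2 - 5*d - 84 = (d - 3)*(d + 4)*(d + 7)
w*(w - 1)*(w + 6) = w^3 + 5*w^2 - 6*w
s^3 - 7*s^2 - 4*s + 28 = (s - 7)*(s - 2)*(s + 2)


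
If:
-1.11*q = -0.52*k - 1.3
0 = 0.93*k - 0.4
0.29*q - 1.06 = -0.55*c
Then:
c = 1.20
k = 0.43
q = 1.37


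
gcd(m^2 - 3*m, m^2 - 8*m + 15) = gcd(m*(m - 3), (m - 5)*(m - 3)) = m - 3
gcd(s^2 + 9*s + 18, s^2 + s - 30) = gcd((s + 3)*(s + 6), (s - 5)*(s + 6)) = s + 6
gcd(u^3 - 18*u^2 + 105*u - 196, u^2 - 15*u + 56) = u - 7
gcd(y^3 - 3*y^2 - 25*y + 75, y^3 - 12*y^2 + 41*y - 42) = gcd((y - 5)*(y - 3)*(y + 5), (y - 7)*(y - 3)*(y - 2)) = y - 3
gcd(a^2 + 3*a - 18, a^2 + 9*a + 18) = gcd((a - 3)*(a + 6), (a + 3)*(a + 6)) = a + 6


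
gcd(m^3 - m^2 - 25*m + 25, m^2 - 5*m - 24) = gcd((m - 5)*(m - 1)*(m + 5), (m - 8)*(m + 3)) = 1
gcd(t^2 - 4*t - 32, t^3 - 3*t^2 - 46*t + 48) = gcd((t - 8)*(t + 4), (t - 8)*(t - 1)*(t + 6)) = t - 8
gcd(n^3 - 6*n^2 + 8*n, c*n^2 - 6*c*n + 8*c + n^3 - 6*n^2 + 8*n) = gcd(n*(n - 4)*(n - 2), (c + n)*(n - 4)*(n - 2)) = n^2 - 6*n + 8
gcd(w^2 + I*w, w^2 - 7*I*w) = w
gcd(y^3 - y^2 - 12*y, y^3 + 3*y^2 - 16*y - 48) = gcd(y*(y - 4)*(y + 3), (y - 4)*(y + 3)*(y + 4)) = y^2 - y - 12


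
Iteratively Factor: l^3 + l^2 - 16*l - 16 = (l - 4)*(l^2 + 5*l + 4) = (l - 4)*(l + 1)*(l + 4)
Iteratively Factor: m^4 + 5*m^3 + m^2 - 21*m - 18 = (m + 3)*(m^3 + 2*m^2 - 5*m - 6) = (m - 2)*(m + 3)*(m^2 + 4*m + 3) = (m - 2)*(m + 1)*(m + 3)*(m + 3)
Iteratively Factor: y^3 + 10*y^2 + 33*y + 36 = (y + 3)*(y^2 + 7*y + 12) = (y + 3)^2*(y + 4)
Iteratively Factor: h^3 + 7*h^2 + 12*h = (h + 4)*(h^2 + 3*h) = (h + 3)*(h + 4)*(h)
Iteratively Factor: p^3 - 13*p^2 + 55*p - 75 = (p - 5)*(p^2 - 8*p + 15) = (p - 5)^2*(p - 3)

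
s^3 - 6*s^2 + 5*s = s*(s - 5)*(s - 1)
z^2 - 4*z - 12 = (z - 6)*(z + 2)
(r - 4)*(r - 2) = r^2 - 6*r + 8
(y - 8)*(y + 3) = y^2 - 5*y - 24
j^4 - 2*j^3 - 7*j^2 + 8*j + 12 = (j - 3)*(j - 2)*(j + 1)*(j + 2)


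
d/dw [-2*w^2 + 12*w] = 12 - 4*w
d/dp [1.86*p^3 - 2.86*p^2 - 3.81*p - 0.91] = 5.58*p^2 - 5.72*p - 3.81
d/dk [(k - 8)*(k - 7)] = 2*k - 15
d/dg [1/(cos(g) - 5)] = sin(g)/(cos(g) - 5)^2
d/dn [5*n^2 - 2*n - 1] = 10*n - 2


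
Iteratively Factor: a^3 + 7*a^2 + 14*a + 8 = (a + 1)*(a^2 + 6*a + 8) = (a + 1)*(a + 2)*(a + 4)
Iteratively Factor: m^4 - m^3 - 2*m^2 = (m - 2)*(m^3 + m^2) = (m - 2)*(m + 1)*(m^2) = m*(m - 2)*(m + 1)*(m)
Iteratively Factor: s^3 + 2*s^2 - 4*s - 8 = (s + 2)*(s^2 - 4) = (s - 2)*(s + 2)*(s + 2)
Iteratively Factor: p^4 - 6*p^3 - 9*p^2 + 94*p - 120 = (p + 4)*(p^3 - 10*p^2 + 31*p - 30) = (p - 5)*(p + 4)*(p^2 - 5*p + 6) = (p - 5)*(p - 2)*(p + 4)*(p - 3)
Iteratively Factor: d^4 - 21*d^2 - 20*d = (d - 5)*(d^3 + 5*d^2 + 4*d) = (d - 5)*(d + 1)*(d^2 + 4*d) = d*(d - 5)*(d + 1)*(d + 4)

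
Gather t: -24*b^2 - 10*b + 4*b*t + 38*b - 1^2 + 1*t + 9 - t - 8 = -24*b^2 + 4*b*t + 28*b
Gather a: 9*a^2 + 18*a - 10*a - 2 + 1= 9*a^2 + 8*a - 1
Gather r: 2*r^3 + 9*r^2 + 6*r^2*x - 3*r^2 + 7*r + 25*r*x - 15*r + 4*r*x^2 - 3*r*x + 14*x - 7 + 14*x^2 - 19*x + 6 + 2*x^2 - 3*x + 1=2*r^3 + r^2*(6*x + 6) + r*(4*x^2 + 22*x - 8) + 16*x^2 - 8*x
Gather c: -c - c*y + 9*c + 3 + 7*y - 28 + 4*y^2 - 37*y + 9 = c*(8 - y) + 4*y^2 - 30*y - 16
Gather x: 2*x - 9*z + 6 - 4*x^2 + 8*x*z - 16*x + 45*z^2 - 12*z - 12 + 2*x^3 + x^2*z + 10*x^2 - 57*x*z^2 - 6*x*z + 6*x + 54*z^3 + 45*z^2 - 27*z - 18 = 2*x^3 + x^2*(z + 6) + x*(-57*z^2 + 2*z - 8) + 54*z^3 + 90*z^2 - 48*z - 24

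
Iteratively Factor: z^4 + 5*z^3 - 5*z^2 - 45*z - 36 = (z - 3)*(z^3 + 8*z^2 + 19*z + 12) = (z - 3)*(z + 4)*(z^2 + 4*z + 3) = (z - 3)*(z + 1)*(z + 4)*(z + 3)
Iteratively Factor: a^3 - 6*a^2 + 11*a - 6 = (a - 1)*(a^2 - 5*a + 6) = (a - 3)*(a - 1)*(a - 2)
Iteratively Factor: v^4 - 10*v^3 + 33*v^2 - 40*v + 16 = (v - 4)*(v^3 - 6*v^2 + 9*v - 4) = (v - 4)*(v - 1)*(v^2 - 5*v + 4) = (v - 4)^2*(v - 1)*(v - 1)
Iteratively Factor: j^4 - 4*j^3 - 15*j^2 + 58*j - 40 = (j - 5)*(j^3 + j^2 - 10*j + 8) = (j - 5)*(j + 4)*(j^2 - 3*j + 2) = (j - 5)*(j - 2)*(j + 4)*(j - 1)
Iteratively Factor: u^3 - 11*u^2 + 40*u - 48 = (u - 3)*(u^2 - 8*u + 16) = (u - 4)*(u - 3)*(u - 4)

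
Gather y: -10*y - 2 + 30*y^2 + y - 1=30*y^2 - 9*y - 3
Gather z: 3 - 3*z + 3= 6 - 3*z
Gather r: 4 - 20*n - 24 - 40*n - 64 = -60*n - 84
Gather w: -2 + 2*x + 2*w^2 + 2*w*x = 2*w^2 + 2*w*x + 2*x - 2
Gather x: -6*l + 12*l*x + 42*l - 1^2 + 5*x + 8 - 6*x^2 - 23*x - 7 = 36*l - 6*x^2 + x*(12*l - 18)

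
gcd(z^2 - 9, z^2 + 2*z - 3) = z + 3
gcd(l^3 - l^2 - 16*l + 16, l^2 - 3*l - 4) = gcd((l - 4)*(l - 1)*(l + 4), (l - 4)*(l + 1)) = l - 4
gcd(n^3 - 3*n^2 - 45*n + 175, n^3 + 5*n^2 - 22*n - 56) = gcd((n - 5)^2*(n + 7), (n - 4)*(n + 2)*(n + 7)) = n + 7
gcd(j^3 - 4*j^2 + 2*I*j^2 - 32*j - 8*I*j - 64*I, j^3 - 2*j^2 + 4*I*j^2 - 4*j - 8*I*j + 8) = j + 2*I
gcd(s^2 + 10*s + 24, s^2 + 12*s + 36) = s + 6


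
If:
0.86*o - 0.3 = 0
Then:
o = 0.35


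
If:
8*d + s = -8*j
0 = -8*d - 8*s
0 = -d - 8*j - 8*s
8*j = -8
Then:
No Solution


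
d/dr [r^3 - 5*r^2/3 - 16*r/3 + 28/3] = 3*r^2 - 10*r/3 - 16/3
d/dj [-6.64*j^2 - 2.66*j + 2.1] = -13.28*j - 2.66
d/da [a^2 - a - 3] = 2*a - 1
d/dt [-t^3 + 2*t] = 2 - 3*t^2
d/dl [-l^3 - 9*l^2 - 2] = 3*l*(-l - 6)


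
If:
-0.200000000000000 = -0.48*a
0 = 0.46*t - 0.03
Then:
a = 0.42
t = 0.07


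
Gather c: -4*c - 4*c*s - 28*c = c*(-4*s - 32)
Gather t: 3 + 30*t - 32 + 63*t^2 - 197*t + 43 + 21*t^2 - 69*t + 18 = 84*t^2 - 236*t + 32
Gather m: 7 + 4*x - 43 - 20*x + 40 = 4 - 16*x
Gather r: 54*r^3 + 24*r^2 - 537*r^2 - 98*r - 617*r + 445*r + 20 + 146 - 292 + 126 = 54*r^3 - 513*r^2 - 270*r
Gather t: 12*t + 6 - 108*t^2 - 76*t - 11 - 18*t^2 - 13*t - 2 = -126*t^2 - 77*t - 7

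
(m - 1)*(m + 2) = m^2 + m - 2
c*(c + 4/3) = c^2 + 4*c/3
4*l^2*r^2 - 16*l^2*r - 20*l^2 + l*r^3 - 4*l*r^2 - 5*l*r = (4*l + r)*(r - 5)*(l*r + l)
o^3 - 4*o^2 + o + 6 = (o - 3)*(o - 2)*(o + 1)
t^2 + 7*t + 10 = (t + 2)*(t + 5)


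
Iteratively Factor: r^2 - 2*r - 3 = (r + 1)*(r - 3)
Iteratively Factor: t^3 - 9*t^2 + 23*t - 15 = (t - 1)*(t^2 - 8*t + 15) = (t - 5)*(t - 1)*(t - 3)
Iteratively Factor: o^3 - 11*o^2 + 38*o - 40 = (o - 5)*(o^2 - 6*o + 8) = (o - 5)*(o - 2)*(o - 4)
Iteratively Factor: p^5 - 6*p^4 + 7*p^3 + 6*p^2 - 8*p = (p)*(p^4 - 6*p^3 + 7*p^2 + 6*p - 8) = p*(p - 1)*(p^3 - 5*p^2 + 2*p + 8) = p*(p - 4)*(p - 1)*(p^2 - p - 2) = p*(p - 4)*(p - 1)*(p + 1)*(p - 2)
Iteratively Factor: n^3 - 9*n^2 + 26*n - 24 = (n - 3)*(n^2 - 6*n + 8) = (n - 3)*(n - 2)*(n - 4)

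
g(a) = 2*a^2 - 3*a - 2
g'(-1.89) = -10.56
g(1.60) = -1.68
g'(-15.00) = -63.00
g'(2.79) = 8.16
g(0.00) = -2.00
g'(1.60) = 3.40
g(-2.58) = 19.05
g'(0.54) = -0.84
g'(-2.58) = -13.32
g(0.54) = -3.04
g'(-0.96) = -6.84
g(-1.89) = 10.81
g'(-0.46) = -4.84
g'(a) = 4*a - 3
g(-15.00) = 493.00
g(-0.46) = -0.20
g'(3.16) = 9.64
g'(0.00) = -3.00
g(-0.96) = 2.72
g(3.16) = 8.49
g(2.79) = 5.20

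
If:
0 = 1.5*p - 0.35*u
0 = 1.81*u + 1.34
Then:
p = -0.17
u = -0.74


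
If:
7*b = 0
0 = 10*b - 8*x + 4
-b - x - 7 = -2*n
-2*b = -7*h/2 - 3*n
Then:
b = 0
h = -45/14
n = 15/4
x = 1/2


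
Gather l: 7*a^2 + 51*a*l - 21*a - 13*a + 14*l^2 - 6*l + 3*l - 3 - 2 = 7*a^2 - 34*a + 14*l^2 + l*(51*a - 3) - 5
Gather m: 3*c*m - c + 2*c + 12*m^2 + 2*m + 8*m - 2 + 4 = c + 12*m^2 + m*(3*c + 10) + 2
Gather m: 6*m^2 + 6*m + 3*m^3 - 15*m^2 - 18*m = 3*m^3 - 9*m^2 - 12*m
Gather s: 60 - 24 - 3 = 33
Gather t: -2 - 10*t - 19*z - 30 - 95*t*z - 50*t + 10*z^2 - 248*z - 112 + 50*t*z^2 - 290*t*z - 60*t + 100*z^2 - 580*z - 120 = t*(50*z^2 - 385*z - 120) + 110*z^2 - 847*z - 264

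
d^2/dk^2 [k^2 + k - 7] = 2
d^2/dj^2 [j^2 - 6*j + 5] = 2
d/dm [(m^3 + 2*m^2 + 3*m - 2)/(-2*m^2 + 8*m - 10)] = (-m^4 + 8*m^3 - 4*m^2 - 24*m - 7)/(2*(m^4 - 8*m^3 + 26*m^2 - 40*m + 25))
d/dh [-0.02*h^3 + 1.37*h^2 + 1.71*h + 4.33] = -0.06*h^2 + 2.74*h + 1.71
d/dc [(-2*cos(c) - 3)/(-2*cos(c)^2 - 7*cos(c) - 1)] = (4*cos(c)^2 + 12*cos(c) + 19)*sin(c)/(7*cos(c) + cos(2*c) + 2)^2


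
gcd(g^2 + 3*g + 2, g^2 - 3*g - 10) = g + 2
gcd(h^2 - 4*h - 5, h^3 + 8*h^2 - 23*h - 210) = h - 5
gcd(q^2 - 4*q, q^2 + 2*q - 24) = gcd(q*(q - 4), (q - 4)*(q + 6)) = q - 4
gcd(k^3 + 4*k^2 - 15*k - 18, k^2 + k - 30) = k + 6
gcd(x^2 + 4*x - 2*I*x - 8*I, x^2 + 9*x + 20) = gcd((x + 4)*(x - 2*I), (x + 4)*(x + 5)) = x + 4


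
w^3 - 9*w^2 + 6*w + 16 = (w - 8)*(w - 2)*(w + 1)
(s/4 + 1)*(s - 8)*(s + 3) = s^3/4 - s^2/4 - 11*s - 24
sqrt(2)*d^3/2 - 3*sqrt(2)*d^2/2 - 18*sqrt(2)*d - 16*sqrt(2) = (d - 8)*(d + 4)*(sqrt(2)*d/2 + sqrt(2)/2)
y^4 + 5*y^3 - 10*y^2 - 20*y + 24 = (y - 2)*(y - 1)*(y + 2)*(y + 6)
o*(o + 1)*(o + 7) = o^3 + 8*o^2 + 7*o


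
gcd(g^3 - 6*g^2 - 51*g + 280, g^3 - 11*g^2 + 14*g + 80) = g^2 - 13*g + 40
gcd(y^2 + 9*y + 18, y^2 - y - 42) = y + 6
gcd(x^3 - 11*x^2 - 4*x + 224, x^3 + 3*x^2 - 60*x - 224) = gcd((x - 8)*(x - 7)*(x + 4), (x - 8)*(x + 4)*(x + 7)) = x^2 - 4*x - 32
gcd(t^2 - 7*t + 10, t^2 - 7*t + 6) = 1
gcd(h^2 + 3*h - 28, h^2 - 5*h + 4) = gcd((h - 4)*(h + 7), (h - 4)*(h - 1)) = h - 4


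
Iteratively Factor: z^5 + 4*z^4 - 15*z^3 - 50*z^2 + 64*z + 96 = (z - 3)*(z^4 + 7*z^3 + 6*z^2 - 32*z - 32) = (z - 3)*(z - 2)*(z^3 + 9*z^2 + 24*z + 16) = (z - 3)*(z - 2)*(z + 4)*(z^2 + 5*z + 4) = (z - 3)*(z - 2)*(z + 1)*(z + 4)*(z + 4)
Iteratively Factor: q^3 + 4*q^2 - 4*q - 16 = (q + 2)*(q^2 + 2*q - 8) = (q - 2)*(q + 2)*(q + 4)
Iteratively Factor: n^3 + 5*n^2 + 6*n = (n)*(n^2 + 5*n + 6) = n*(n + 2)*(n + 3)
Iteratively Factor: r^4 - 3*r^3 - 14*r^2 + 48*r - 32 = (r - 4)*(r^3 + r^2 - 10*r + 8) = (r - 4)*(r - 2)*(r^2 + 3*r - 4) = (r - 4)*(r - 2)*(r - 1)*(r + 4)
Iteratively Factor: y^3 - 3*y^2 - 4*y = (y)*(y^2 - 3*y - 4) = y*(y + 1)*(y - 4)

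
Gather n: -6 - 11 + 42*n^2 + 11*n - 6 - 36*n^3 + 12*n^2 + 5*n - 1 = -36*n^3 + 54*n^2 + 16*n - 24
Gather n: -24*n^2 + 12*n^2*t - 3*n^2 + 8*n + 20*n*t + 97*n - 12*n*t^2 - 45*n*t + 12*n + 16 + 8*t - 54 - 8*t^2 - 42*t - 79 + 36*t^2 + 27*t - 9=n^2*(12*t - 27) + n*(-12*t^2 - 25*t + 117) + 28*t^2 - 7*t - 126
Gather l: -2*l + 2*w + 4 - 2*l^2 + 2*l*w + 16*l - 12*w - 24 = -2*l^2 + l*(2*w + 14) - 10*w - 20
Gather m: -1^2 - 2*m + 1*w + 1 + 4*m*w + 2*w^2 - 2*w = m*(4*w - 2) + 2*w^2 - w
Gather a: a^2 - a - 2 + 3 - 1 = a^2 - a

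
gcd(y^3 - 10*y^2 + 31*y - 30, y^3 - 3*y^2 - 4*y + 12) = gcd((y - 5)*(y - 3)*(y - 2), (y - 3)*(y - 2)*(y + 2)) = y^2 - 5*y + 6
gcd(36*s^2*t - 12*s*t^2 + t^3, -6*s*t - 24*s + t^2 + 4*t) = 6*s - t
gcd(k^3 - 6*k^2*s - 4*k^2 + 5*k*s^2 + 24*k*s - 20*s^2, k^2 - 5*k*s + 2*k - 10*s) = -k + 5*s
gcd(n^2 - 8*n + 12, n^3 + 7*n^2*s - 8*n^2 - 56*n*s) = 1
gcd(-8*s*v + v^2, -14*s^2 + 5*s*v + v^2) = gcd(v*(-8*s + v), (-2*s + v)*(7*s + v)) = 1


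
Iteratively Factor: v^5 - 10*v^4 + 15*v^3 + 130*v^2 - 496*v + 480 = (v - 4)*(v^4 - 6*v^3 - 9*v^2 + 94*v - 120) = (v - 4)*(v + 4)*(v^3 - 10*v^2 + 31*v - 30) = (v - 4)*(v - 2)*(v + 4)*(v^2 - 8*v + 15) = (v - 4)*(v - 3)*(v - 2)*(v + 4)*(v - 5)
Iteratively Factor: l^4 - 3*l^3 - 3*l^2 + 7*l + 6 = (l + 1)*(l^3 - 4*l^2 + l + 6) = (l - 2)*(l + 1)*(l^2 - 2*l - 3) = (l - 2)*(l + 1)^2*(l - 3)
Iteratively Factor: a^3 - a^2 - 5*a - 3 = (a - 3)*(a^2 + 2*a + 1) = (a - 3)*(a + 1)*(a + 1)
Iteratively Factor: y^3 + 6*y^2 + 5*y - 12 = (y + 3)*(y^2 + 3*y - 4) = (y + 3)*(y + 4)*(y - 1)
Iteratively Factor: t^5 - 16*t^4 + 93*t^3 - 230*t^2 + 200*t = (t - 5)*(t^4 - 11*t^3 + 38*t^2 - 40*t) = (t - 5)*(t - 2)*(t^3 - 9*t^2 + 20*t) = (t - 5)*(t - 4)*(t - 2)*(t^2 - 5*t) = (t - 5)^2*(t - 4)*(t - 2)*(t)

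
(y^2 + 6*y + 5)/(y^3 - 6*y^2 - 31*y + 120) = (y + 1)/(y^2 - 11*y + 24)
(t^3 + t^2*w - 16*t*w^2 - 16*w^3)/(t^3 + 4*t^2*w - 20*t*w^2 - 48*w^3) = (t^2 + 5*t*w + 4*w^2)/(t^2 + 8*t*w + 12*w^2)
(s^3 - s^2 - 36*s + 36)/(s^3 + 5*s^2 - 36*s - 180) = (s - 1)/(s + 5)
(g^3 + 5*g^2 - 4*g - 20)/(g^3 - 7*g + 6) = (g^2 + 7*g + 10)/(g^2 + 2*g - 3)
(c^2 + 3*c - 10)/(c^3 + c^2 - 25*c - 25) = (c - 2)/(c^2 - 4*c - 5)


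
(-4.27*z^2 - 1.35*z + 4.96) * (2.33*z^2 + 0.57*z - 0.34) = -9.9491*z^4 - 5.5794*z^3 + 12.2391*z^2 + 3.2862*z - 1.6864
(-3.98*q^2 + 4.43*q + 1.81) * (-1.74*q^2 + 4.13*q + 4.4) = 6.9252*q^4 - 24.1456*q^3 - 2.3655*q^2 + 26.9673*q + 7.964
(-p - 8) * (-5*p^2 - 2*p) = 5*p^3 + 42*p^2 + 16*p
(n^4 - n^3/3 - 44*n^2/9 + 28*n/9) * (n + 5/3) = n^5 + 4*n^4/3 - 49*n^3/9 - 136*n^2/27 + 140*n/27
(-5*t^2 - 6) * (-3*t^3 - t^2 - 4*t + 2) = 15*t^5 + 5*t^4 + 38*t^3 - 4*t^2 + 24*t - 12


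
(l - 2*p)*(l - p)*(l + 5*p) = l^3 + 2*l^2*p - 13*l*p^2 + 10*p^3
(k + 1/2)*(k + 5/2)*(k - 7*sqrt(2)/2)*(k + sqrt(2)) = k^4 - 5*sqrt(2)*k^3/2 + 3*k^3 - 15*sqrt(2)*k^2/2 - 23*k^2/4 - 21*k - 25*sqrt(2)*k/8 - 35/4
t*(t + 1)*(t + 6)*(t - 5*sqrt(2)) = t^4 - 5*sqrt(2)*t^3 + 7*t^3 - 35*sqrt(2)*t^2 + 6*t^2 - 30*sqrt(2)*t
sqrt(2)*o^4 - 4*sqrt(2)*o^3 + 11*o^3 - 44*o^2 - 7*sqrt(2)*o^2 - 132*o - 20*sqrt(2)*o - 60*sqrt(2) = (o - 6)*(o + 2)*(o + 5*sqrt(2))*(sqrt(2)*o + 1)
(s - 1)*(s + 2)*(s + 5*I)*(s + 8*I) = s^4 + s^3 + 13*I*s^3 - 42*s^2 + 13*I*s^2 - 40*s - 26*I*s + 80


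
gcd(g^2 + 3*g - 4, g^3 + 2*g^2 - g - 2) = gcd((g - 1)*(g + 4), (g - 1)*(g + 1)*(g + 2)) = g - 1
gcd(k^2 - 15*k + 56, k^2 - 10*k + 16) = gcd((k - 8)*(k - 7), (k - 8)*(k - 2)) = k - 8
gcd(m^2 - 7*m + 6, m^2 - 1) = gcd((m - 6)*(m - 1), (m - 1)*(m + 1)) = m - 1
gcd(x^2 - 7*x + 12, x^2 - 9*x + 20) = x - 4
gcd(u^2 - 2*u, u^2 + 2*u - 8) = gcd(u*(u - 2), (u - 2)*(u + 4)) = u - 2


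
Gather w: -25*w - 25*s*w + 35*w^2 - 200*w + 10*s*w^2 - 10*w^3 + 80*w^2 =-10*w^3 + w^2*(10*s + 115) + w*(-25*s - 225)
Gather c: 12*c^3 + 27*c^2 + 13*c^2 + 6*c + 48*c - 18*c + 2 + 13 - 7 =12*c^3 + 40*c^2 + 36*c + 8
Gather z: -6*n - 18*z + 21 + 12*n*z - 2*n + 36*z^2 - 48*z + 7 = -8*n + 36*z^2 + z*(12*n - 66) + 28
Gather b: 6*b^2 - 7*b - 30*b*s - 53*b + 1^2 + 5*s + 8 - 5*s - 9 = 6*b^2 + b*(-30*s - 60)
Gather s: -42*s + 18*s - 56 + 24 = -24*s - 32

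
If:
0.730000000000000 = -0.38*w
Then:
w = -1.92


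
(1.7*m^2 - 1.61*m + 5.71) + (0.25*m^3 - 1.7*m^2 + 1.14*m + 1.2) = 0.25*m^3 - 0.47*m + 6.91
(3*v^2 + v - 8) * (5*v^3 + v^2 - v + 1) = 15*v^5 + 8*v^4 - 42*v^3 - 6*v^2 + 9*v - 8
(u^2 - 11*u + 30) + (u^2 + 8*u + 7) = 2*u^2 - 3*u + 37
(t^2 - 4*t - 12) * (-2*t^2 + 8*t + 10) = -2*t^4 + 16*t^3 + 2*t^2 - 136*t - 120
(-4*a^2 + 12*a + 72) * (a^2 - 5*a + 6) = -4*a^4 + 32*a^3 - 12*a^2 - 288*a + 432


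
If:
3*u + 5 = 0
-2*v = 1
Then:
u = -5/3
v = -1/2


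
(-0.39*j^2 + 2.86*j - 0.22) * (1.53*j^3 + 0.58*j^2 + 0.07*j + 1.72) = -0.5967*j^5 + 4.1496*j^4 + 1.2949*j^3 - 0.5982*j^2 + 4.9038*j - 0.3784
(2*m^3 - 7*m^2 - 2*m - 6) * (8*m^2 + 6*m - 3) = 16*m^5 - 44*m^4 - 64*m^3 - 39*m^2 - 30*m + 18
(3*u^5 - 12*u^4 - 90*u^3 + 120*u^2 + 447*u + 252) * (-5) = -15*u^5 + 60*u^4 + 450*u^3 - 600*u^2 - 2235*u - 1260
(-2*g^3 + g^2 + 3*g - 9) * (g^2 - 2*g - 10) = -2*g^5 + 5*g^4 + 21*g^3 - 25*g^2 - 12*g + 90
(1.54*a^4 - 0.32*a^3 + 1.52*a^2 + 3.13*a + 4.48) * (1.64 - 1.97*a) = -3.0338*a^5 + 3.156*a^4 - 3.5192*a^3 - 3.6733*a^2 - 3.6924*a + 7.3472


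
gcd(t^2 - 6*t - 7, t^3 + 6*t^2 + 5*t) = t + 1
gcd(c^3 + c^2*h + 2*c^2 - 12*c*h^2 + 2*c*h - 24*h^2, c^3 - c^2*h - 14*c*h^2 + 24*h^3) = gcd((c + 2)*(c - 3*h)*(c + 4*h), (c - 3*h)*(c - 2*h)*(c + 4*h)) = c^2 + c*h - 12*h^2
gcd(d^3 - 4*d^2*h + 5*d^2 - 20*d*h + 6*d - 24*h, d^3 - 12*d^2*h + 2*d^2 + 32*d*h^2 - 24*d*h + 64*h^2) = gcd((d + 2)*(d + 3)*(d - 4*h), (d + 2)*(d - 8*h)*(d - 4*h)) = d^2 - 4*d*h + 2*d - 8*h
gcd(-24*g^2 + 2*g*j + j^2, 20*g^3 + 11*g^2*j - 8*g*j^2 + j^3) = 4*g - j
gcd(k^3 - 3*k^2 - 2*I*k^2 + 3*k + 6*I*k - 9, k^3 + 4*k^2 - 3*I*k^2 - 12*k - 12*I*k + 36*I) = k - 3*I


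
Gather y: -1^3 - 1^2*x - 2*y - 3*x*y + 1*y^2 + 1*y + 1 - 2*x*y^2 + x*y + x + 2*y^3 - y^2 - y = -2*x*y^2 + 2*y^3 + y*(-2*x - 2)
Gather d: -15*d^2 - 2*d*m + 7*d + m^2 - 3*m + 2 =-15*d^2 + d*(7 - 2*m) + m^2 - 3*m + 2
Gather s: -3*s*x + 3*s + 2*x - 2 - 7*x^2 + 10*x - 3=s*(3 - 3*x) - 7*x^2 + 12*x - 5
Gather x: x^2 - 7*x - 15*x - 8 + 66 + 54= x^2 - 22*x + 112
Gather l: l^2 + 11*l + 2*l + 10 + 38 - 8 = l^2 + 13*l + 40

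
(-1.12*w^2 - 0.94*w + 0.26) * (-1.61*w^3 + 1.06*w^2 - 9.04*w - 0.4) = 1.8032*w^5 + 0.3262*w^4 + 8.7098*w^3 + 9.2212*w^2 - 1.9744*w - 0.104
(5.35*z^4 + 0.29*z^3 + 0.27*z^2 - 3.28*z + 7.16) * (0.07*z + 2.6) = 0.3745*z^5 + 13.9303*z^4 + 0.7729*z^3 + 0.4724*z^2 - 8.0268*z + 18.616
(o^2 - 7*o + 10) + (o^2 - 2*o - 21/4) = 2*o^2 - 9*o + 19/4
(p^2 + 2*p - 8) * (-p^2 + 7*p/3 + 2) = -p^4 + p^3/3 + 44*p^2/3 - 44*p/3 - 16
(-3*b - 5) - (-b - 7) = 2 - 2*b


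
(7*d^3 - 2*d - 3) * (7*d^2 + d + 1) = 49*d^5 + 7*d^4 - 7*d^3 - 23*d^2 - 5*d - 3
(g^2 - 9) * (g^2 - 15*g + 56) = g^4 - 15*g^3 + 47*g^2 + 135*g - 504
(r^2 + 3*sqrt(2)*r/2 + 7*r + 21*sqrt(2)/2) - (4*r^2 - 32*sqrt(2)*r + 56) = -3*r^2 + 7*r + 67*sqrt(2)*r/2 - 56 + 21*sqrt(2)/2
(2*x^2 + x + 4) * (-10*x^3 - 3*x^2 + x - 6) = -20*x^5 - 16*x^4 - 41*x^3 - 23*x^2 - 2*x - 24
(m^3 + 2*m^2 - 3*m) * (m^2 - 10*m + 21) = m^5 - 8*m^4 - 2*m^3 + 72*m^2 - 63*m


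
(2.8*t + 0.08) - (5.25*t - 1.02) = 1.1 - 2.45*t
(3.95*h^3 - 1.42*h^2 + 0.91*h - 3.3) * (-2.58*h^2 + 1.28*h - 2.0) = -10.191*h^5 + 8.7196*h^4 - 12.0654*h^3 + 12.5188*h^2 - 6.044*h + 6.6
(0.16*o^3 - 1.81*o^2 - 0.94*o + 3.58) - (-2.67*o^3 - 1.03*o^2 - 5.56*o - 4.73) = 2.83*o^3 - 0.78*o^2 + 4.62*o + 8.31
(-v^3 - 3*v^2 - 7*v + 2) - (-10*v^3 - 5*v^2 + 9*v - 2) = 9*v^3 + 2*v^2 - 16*v + 4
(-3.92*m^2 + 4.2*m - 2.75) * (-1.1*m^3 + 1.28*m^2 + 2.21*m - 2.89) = 4.312*m^5 - 9.6376*m^4 - 0.2622*m^3 + 17.0908*m^2 - 18.2155*m + 7.9475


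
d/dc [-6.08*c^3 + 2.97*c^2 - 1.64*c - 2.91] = -18.24*c^2 + 5.94*c - 1.64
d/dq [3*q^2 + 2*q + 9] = 6*q + 2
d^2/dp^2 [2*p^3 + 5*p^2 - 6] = 12*p + 10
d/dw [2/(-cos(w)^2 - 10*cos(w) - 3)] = -4*(cos(w) + 5)*sin(w)/(cos(w)^2 + 10*cos(w) + 3)^2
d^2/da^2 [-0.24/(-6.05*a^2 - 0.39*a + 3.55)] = (-17.5692*a^2 - 1.13256*a + 0.24*(12.1*a + 0.39)*(24.2*a + 0.78) + 10.3092)/(6.05*a^2 + 0.39*a - 3.55)^3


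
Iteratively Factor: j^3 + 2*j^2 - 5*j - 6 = (j - 2)*(j^2 + 4*j + 3) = (j - 2)*(j + 1)*(j + 3)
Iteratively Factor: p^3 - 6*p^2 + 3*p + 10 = (p - 5)*(p^2 - p - 2) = (p - 5)*(p - 2)*(p + 1)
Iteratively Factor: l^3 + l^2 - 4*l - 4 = (l - 2)*(l^2 + 3*l + 2) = (l - 2)*(l + 2)*(l + 1)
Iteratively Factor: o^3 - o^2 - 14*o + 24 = (o - 3)*(o^2 + 2*o - 8) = (o - 3)*(o + 4)*(o - 2)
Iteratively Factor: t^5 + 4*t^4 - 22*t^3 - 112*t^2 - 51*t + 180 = (t + 4)*(t^4 - 22*t^2 - 24*t + 45) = (t - 1)*(t + 4)*(t^3 + t^2 - 21*t - 45) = (t - 1)*(t + 3)*(t + 4)*(t^2 - 2*t - 15) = (t - 5)*(t - 1)*(t + 3)*(t + 4)*(t + 3)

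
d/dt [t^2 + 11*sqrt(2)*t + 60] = 2*t + 11*sqrt(2)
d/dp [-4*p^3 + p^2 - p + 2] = -12*p^2 + 2*p - 1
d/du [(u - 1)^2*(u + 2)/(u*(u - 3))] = (u^4 - 6*u^3 + 3*u^2 - 4*u + 6)/(u^2*(u^2 - 6*u + 9))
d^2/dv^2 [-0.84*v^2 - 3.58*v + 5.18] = -1.68000000000000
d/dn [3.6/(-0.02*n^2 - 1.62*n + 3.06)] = (0.144*n + 5.832)/(0.02*n^2 + 1.62*n - 3.06)^2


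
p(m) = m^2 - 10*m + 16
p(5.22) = -8.95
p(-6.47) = 122.56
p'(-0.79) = -11.58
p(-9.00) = 187.00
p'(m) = 2*m - 10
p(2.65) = -3.48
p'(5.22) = 0.44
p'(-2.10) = -14.20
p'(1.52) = -6.96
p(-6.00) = 112.00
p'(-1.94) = -13.88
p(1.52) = 3.11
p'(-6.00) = -22.00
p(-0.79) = 24.52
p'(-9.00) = -28.00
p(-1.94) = 39.16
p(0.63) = 10.10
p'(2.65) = -4.70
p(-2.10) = 41.41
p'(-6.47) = -22.94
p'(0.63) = -8.74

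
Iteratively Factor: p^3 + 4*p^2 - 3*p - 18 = (p + 3)*(p^2 + p - 6) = (p - 2)*(p + 3)*(p + 3)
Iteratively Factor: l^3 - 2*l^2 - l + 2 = (l + 1)*(l^2 - 3*l + 2) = (l - 1)*(l + 1)*(l - 2)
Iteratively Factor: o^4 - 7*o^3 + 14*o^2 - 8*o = (o - 1)*(o^3 - 6*o^2 + 8*o) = o*(o - 1)*(o^2 - 6*o + 8) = o*(o - 4)*(o - 1)*(o - 2)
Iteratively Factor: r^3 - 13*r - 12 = (r + 1)*(r^2 - r - 12) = (r + 1)*(r + 3)*(r - 4)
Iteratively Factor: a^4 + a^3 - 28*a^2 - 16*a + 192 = (a + 4)*(a^3 - 3*a^2 - 16*a + 48) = (a - 4)*(a + 4)*(a^2 + a - 12) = (a - 4)*(a + 4)^2*(a - 3)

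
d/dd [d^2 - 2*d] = 2*d - 2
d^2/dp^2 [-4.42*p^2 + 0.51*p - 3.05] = -8.84000000000000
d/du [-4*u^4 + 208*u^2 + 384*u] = -16*u^3 + 416*u + 384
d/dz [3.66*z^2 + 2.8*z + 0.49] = 7.32*z + 2.8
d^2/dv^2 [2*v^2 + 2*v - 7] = 4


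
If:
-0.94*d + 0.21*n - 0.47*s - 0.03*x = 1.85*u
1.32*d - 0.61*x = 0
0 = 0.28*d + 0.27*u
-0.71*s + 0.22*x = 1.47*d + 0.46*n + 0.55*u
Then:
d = 0.462121212121212*x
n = -1.07241906856379*x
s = 0.419119488217946*x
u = -0.479236812570146*x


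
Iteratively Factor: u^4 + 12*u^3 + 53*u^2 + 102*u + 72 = (u + 2)*(u^3 + 10*u^2 + 33*u + 36) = (u + 2)*(u + 3)*(u^2 + 7*u + 12) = (u + 2)*(u + 3)*(u + 4)*(u + 3)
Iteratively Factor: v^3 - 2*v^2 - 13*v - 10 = (v + 2)*(v^2 - 4*v - 5) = (v - 5)*(v + 2)*(v + 1)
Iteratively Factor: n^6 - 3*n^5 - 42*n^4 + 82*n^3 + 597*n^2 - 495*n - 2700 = (n - 5)*(n^5 + 2*n^4 - 32*n^3 - 78*n^2 + 207*n + 540) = (n - 5)*(n + 3)*(n^4 - n^3 - 29*n^2 + 9*n + 180) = (n - 5)^2*(n + 3)*(n^3 + 4*n^2 - 9*n - 36) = (n - 5)^2*(n + 3)^2*(n^2 + n - 12) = (n - 5)^2*(n - 3)*(n + 3)^2*(n + 4)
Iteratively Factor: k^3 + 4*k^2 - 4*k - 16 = (k + 2)*(k^2 + 2*k - 8) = (k - 2)*(k + 2)*(k + 4)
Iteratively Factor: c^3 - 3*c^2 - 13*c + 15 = (c - 5)*(c^2 + 2*c - 3) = (c - 5)*(c - 1)*(c + 3)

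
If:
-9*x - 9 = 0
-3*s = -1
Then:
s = 1/3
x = -1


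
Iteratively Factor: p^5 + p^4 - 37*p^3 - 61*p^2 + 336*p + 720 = (p + 3)*(p^4 - 2*p^3 - 31*p^2 + 32*p + 240) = (p - 5)*(p + 3)*(p^3 + 3*p^2 - 16*p - 48) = (p - 5)*(p + 3)*(p + 4)*(p^2 - p - 12) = (p - 5)*(p - 4)*(p + 3)*(p + 4)*(p + 3)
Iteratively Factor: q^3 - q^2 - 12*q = (q)*(q^2 - q - 12) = q*(q - 4)*(q + 3)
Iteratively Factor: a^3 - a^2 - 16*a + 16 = (a - 1)*(a^2 - 16) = (a - 4)*(a - 1)*(a + 4)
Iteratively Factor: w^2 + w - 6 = (w + 3)*(w - 2)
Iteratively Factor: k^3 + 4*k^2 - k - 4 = (k - 1)*(k^2 + 5*k + 4) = (k - 1)*(k + 1)*(k + 4)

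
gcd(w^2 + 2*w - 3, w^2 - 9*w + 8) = w - 1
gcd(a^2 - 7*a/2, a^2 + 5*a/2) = a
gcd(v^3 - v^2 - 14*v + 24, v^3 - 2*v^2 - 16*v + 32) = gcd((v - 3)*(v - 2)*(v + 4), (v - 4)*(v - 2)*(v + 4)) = v^2 + 2*v - 8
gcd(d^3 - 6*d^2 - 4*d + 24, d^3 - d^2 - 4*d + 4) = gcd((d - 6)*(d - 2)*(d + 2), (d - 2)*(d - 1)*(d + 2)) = d^2 - 4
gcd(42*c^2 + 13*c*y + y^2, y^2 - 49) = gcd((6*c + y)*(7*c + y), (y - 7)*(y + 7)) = 1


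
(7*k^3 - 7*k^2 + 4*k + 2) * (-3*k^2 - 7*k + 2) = -21*k^5 - 28*k^4 + 51*k^3 - 48*k^2 - 6*k + 4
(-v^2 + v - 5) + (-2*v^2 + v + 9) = -3*v^2 + 2*v + 4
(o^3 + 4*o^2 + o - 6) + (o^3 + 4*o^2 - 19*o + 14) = 2*o^3 + 8*o^2 - 18*o + 8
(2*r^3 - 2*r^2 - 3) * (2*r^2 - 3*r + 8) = 4*r^5 - 10*r^4 + 22*r^3 - 22*r^2 + 9*r - 24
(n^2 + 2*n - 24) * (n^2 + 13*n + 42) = n^4 + 15*n^3 + 44*n^2 - 228*n - 1008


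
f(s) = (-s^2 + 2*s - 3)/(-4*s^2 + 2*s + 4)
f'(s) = (2 - 2*s)/(-4*s^2 + 2*s + 4) + (8*s - 2)*(-s^2 + 2*s - 3)/(-4*s^2 + 2*s + 4)^2 = (3*s^2 - 16*s + 7)/(2*(4*s^4 - 4*s^3 - 7*s^2 + 4*s + 4))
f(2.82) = 0.24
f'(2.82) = -0.06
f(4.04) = 0.21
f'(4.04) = -0.01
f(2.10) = 0.34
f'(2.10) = -0.30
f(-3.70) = 0.41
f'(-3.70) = 0.06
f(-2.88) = 0.49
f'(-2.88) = 0.13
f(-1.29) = 1.38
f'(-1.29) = 2.38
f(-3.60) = 0.42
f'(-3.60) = 0.07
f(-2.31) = 0.59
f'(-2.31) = 0.25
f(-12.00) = 0.29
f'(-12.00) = 0.00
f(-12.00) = 0.29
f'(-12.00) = 0.00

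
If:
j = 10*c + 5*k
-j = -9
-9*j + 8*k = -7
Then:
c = -149/40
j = 9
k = 37/4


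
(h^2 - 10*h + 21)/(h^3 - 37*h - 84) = (h - 3)/(h^2 + 7*h + 12)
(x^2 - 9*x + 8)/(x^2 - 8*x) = (x - 1)/x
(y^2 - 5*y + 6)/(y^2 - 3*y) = (y - 2)/y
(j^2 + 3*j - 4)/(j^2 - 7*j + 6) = (j + 4)/(j - 6)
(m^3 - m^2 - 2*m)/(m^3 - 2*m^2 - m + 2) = m/(m - 1)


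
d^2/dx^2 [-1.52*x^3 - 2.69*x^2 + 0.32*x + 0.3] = -9.12*x - 5.38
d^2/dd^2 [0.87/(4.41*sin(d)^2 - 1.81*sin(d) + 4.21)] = (-67.679388*sin(d)^4 + 20.833281*sin(d)^3 + 163.278903*sin(d)^2 - 48.296049*sin(d) - 26.6046)/(4.41*sin(d)^2 - 1.81*sin(d) + 4.21)^3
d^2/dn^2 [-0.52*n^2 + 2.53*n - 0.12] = -1.04000000000000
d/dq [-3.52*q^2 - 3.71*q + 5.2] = -7.04*q - 3.71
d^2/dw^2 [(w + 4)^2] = 2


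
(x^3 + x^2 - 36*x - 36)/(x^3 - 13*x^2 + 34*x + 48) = (x + 6)/(x - 8)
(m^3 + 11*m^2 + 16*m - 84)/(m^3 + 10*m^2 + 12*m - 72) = (m + 7)/(m + 6)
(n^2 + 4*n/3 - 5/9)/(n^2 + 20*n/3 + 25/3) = (n - 1/3)/(n + 5)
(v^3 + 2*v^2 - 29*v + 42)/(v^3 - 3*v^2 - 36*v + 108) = (v^2 + 5*v - 14)/(v^2 - 36)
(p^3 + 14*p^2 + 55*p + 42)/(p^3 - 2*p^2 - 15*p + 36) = (p^3 + 14*p^2 + 55*p + 42)/(p^3 - 2*p^2 - 15*p + 36)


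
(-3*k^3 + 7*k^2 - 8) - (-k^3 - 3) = -2*k^3 + 7*k^2 - 5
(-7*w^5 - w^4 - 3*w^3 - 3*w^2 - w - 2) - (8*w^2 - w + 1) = -7*w^5 - w^4 - 3*w^3 - 11*w^2 - 3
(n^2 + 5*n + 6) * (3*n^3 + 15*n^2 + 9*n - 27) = 3*n^5 + 30*n^4 + 102*n^3 + 108*n^2 - 81*n - 162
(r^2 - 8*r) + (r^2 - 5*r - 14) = 2*r^2 - 13*r - 14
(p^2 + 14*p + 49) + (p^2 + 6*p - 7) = 2*p^2 + 20*p + 42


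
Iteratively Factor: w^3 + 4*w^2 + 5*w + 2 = (w + 1)*(w^2 + 3*w + 2) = (w + 1)*(w + 2)*(w + 1)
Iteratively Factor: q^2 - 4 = (q - 2)*(q + 2)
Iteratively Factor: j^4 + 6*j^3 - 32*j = (j - 2)*(j^3 + 8*j^2 + 16*j) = j*(j - 2)*(j^2 + 8*j + 16) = j*(j - 2)*(j + 4)*(j + 4)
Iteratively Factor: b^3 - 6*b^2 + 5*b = (b)*(b^2 - 6*b + 5) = b*(b - 5)*(b - 1)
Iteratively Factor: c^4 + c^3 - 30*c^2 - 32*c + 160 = (c + 4)*(c^3 - 3*c^2 - 18*c + 40) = (c + 4)^2*(c^2 - 7*c + 10) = (c - 5)*(c + 4)^2*(c - 2)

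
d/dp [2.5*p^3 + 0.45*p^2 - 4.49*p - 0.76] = 7.5*p^2 + 0.9*p - 4.49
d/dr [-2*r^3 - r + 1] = -6*r^2 - 1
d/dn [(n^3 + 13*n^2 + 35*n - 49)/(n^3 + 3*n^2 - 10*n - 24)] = 10*(-n^4 - 9*n^3 - 16*n^2 - 33*n - 133)/(n^6 + 6*n^5 - 11*n^4 - 108*n^3 - 44*n^2 + 480*n + 576)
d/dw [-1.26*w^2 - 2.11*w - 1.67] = -2.52*w - 2.11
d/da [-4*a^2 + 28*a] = 28 - 8*a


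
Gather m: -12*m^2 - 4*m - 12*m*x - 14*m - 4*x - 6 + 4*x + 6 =-12*m^2 + m*(-12*x - 18)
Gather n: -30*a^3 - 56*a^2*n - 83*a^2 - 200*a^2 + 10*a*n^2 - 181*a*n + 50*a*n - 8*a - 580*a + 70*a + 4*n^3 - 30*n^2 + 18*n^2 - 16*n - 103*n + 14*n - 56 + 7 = -30*a^3 - 283*a^2 - 518*a + 4*n^3 + n^2*(10*a - 12) + n*(-56*a^2 - 131*a - 105) - 49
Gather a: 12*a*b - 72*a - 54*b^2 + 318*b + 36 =a*(12*b - 72) - 54*b^2 + 318*b + 36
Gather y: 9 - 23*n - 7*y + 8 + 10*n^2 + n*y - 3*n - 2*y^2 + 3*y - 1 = 10*n^2 - 26*n - 2*y^2 + y*(n - 4) + 16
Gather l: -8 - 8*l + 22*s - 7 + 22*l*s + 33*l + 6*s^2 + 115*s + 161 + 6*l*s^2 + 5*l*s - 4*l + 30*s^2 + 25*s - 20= l*(6*s^2 + 27*s + 21) + 36*s^2 + 162*s + 126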